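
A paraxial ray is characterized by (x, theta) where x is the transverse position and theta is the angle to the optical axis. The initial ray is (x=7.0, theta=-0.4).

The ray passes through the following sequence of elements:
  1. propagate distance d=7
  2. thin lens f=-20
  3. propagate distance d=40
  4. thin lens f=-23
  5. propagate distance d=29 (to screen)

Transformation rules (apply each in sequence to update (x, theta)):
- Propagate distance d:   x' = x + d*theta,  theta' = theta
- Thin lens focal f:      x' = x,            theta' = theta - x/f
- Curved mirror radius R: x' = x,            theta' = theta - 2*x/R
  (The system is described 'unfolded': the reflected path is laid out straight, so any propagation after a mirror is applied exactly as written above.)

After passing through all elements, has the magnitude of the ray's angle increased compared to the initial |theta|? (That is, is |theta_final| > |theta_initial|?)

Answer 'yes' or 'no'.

Answer: no

Derivation:
Initial: x=7.0000 theta=-0.4000
After 1 (propagate distance d=7): x=4.2000 theta=-0.4000
After 2 (thin lens f=-20): x=4.2000 theta=-0.1900
After 3 (propagate distance d=40): x=-3.4000 theta=-0.1900
After 4 (thin lens f=-23): x=-3.4000 theta=-777/2300 (≈-0.3378)
After 5 (propagate distance d=29 (to screen)): x=-30353/2300 (≈-13.1970) theta=-777/2300 (≈-0.3378)
|theta_initial|=0.4000 |theta_final|=777/2300 (≈0.3378) -> not increased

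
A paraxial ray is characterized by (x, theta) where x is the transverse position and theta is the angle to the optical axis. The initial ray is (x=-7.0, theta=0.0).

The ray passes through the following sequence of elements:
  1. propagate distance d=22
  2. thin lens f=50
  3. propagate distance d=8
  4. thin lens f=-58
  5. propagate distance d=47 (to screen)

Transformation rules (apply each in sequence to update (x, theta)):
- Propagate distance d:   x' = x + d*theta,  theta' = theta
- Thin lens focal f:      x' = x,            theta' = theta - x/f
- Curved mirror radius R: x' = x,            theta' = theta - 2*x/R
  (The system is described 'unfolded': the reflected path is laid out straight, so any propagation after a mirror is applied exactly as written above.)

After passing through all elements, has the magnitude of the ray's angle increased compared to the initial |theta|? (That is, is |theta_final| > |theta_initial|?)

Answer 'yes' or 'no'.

Answer: yes

Derivation:
Initial: x=-7.0000 theta=0.0000
After 1 (propagate distance d=22): x=-7.0000 theta=0.0000
After 2 (thin lens f=50): x=-7.0000 theta=0.1400
After 3 (propagate distance d=8): x=-5.8800 theta=0.1400
After 4 (thin lens f=-58): x=-5.8800 theta=28/725 (≈0.0386)
After 5 (propagate distance d=47 (to screen)): x=-2947/725 (≈-4.0648) theta=28/725 (≈0.0386)
|theta_initial|=0.0000 |theta_final|=28/725 (≈0.0386) -> increased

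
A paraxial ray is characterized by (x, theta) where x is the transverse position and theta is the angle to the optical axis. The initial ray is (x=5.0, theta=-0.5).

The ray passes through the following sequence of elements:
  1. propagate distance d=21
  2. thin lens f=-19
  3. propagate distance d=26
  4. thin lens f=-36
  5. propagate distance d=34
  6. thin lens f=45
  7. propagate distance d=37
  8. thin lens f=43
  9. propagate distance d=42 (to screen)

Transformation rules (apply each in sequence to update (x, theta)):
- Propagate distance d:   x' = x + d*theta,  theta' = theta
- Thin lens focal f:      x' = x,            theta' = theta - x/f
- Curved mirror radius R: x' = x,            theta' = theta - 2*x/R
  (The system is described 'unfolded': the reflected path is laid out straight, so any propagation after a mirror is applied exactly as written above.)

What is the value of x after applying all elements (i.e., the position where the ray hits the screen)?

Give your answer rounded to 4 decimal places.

Initial: x=5.0000 theta=-0.5000
After 1 (propagate distance d=21): x=-5.5000 theta=-0.5000
After 2 (thin lens f=-19): x=-5.5000 theta=-15/19 (≈-0.7895)
After 3 (propagate distance d=26): x=-989/38 (≈-26.0263) theta=-15/19 (≈-0.7895)
After 4 (thin lens f=-36): x=-989/38 (≈-26.0263) theta=-2069/1368 (≈-1.5124)
After 5 (propagate distance d=34): x=-52975/684 (≈-77.4488) theta=-2069/1368 (≈-1.5124)
After 6 (thin lens f=45): x=-52975/684 (≈-77.4488) theta=2569/12312 (≈0.2087)
After 7 (propagate distance d=37): x=-858497/12312 (≈-69.7285) theta=2569/12312 (≈0.2087)
After 8 (thin lens f=43): x=-858497/12312 (≈-69.7285) theta=80747/44118 (≈1.8303)
After 9 (propagate distance d=42 (to screen)): x=3781117/529416 (≈7.1421) theta=80747/44118 (≈1.8303)
Rounded to 4 decimal places: x = 7.1421

Answer: 7.1421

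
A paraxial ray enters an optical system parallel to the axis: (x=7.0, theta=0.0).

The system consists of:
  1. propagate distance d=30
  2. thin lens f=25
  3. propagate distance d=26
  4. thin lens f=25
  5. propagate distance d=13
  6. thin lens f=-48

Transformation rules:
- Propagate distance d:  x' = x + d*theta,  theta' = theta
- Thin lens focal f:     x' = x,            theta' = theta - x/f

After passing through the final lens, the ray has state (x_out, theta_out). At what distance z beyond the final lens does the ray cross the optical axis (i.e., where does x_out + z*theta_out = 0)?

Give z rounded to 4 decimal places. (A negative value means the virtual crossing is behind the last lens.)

Initial: x=7.0000 theta=0.0000
After 1 (propagate distance d=30): x=7.0000 theta=0.0000
After 2 (thin lens f=25): x=7.0000 theta=-0.2800
After 3 (propagate distance d=26): x=-0.2800 theta=-0.2800
After 4 (thin lens f=25): x=-0.2800 theta=-0.2688
After 5 (propagate distance d=13): x=-3.7744 theta=-0.2688
After 6 (thin lens f=-48): x=-3.7744 theta=-10423/30000 (≈-0.3474)
z_focus = -x_out/theta_out = -(-3.7744)/(-10423/30000) = -16176/1489 ≈ -10.8637
Rounded to 4 decimal places: z = -10.8637

Answer: -10.8637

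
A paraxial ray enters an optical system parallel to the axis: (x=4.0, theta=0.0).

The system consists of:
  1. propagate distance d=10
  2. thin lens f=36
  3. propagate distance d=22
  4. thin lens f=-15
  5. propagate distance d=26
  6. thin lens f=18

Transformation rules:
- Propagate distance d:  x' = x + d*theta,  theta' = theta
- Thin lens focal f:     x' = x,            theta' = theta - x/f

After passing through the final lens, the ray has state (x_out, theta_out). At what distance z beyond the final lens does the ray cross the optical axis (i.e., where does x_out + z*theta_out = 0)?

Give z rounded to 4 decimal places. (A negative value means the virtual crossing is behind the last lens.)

Initial: x=4.0000 theta=0.0000
After 1 (propagate distance d=10): x=4.0000 theta=0.0000
After 2 (thin lens f=36): x=4.0000 theta=-1/9 (≈-0.1111)
After 3 (propagate distance d=22): x=14/9 (≈1.5556) theta=-1/9 (≈-0.1111)
After 4 (thin lens f=-15): x=14/9 (≈1.5556) theta=-1/135 (≈-0.0074)
After 5 (propagate distance d=26): x=184/135 (≈1.3630) theta=-1/135 (≈-0.0074)
After 6 (thin lens f=18): x=184/135 (≈1.3630) theta=-101/1215 (≈-0.0831)
z_focus = -x_out/theta_out = -(184/135)/(-101/1215) = 1656/101 ≈ 16.3960
Rounded to 4 decimal places: z = 16.3960

Answer: 16.3960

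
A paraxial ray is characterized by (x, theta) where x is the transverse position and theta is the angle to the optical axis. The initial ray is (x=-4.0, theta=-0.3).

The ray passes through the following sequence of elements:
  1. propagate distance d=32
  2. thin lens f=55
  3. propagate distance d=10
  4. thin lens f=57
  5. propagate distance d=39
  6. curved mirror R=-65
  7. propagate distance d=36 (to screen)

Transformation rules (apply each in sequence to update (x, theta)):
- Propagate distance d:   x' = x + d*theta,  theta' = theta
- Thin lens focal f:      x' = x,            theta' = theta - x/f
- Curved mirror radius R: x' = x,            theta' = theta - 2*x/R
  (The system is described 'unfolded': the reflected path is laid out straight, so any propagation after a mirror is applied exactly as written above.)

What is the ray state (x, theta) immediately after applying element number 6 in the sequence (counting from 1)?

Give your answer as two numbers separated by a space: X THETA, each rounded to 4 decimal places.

Answer: -6.5176 -0.0054

Derivation:
Initial: x=-4.0000 theta=-0.3000
After 1 (propagate distance d=32): x=-13.6000 theta=-0.3000
After 2 (thin lens f=55): x=-13.6000 theta=-29/550 (≈-0.0527)
After 3 (propagate distance d=10): x=-777/55 (≈-14.1273) theta=-29/550 (≈-0.0527)
After 4 (thin lens f=57): x=-777/55 (≈-14.1273) theta=2039/10450 (≈0.1951)
After 5 (propagate distance d=39): x=-68109/10450 (≈-6.5176) theta=2039/10450 (≈0.1951)
After 6 (curved mirror R=-65): x=-68109/10450 (≈-6.5176) theta=-3683/679250 (≈-0.0054)
Rounded to 4 decimal places: x = -6.5176, theta = -0.0054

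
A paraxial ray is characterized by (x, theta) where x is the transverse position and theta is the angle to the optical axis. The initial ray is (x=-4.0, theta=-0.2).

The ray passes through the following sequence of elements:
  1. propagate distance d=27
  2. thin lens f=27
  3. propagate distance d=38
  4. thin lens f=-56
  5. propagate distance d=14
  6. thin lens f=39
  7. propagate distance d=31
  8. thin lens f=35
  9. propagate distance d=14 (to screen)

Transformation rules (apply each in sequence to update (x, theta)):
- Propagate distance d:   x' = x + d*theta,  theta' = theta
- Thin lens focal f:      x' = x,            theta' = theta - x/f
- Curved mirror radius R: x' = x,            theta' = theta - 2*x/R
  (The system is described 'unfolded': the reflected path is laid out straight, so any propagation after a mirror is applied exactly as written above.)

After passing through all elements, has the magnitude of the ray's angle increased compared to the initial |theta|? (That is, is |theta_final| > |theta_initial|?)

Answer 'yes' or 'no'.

Answer: no

Derivation:
Initial: x=-4.0000 theta=-0.2000
After 1 (propagate distance d=27): x=-9.4000 theta=-0.2000
After 2 (thin lens f=27): x=-9.4000 theta=4/27 (≈0.1481)
After 3 (propagate distance d=38): x=-509/135 (≈-3.7704) theta=4/27 (≈0.1481)
After 4 (thin lens f=-56): x=-509/135 (≈-3.7704) theta=611/7560 (≈0.0808)
After 5 (propagate distance d=14): x=-95/36 (≈-2.6389) theta=611/7560 (≈0.0808)
After 6 (thin lens f=39): x=-95/36 (≈-2.6389) theta=14593/98280 (≈0.1485)
After 7 (propagate distance d=31): x=193033/98280 (≈1.9641) theta=14593/98280 (≈0.1485)
After 8 (thin lens f=35): x=193033/98280 (≈1.9641) theta=158861/1719900 (≈0.0924)
After 9 (propagate distance d=14 (to screen)): x=1600609/491400 (≈3.2572) theta=158861/1719900 (≈0.0924)
|theta_initial|=0.2000 |theta_final|=158861/1719900 (≈0.0924) -> not increased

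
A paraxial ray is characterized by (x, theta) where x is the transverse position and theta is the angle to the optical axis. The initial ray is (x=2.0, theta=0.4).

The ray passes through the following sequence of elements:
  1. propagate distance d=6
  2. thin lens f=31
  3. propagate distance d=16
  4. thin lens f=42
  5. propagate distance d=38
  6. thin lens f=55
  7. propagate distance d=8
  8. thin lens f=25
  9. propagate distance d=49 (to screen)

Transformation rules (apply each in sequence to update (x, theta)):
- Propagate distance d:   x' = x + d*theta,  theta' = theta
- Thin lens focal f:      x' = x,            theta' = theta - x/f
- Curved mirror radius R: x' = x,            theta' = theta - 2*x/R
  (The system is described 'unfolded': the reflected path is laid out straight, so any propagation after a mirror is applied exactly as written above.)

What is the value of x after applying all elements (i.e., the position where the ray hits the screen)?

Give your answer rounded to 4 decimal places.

Answer: -15.8993

Derivation:
Initial: x=2.0000 theta=0.4000
After 1 (propagate distance d=6): x=4.4000 theta=0.4000
After 2 (thin lens f=31): x=4.4000 theta=8/31 (≈0.2581)
After 3 (propagate distance d=16): x=1322/155 (≈8.5290) theta=8/31 (≈0.2581)
After 4 (thin lens f=42): x=1322/155 (≈8.5290) theta=179/3255 (≈0.0550)
After 5 (propagate distance d=38): x=34564/3255 (≈10.6187) theta=179/3255 (≈0.0550)
After 6 (thin lens f=55): x=34564/3255 (≈10.6187) theta=-24719/179025 (≈-0.1381)
After 7 (propagate distance d=8): x=81108/8525 (≈9.5141) theta=-24719/179025 (≈-0.1381)
After 8 (thin lens f=25): x=81108/8525 (≈9.5141) theta=-2321243/4475625 (≈-0.5186)
After 9 (propagate distance d=49 (to screen)): x=-10165601/639375 (≈-15.8993) theta=-2321243/4475625 (≈-0.5186)
Rounded to 4 decimal places: x = -15.8993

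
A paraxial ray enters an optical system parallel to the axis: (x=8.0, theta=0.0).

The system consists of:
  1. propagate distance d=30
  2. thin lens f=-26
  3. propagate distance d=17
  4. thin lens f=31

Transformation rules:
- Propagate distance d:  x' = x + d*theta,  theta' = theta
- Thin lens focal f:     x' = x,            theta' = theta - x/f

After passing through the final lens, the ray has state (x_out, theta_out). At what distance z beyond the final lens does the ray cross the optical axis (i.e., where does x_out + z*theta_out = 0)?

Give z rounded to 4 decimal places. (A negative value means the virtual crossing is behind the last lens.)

Initial: x=8.0000 theta=0.0000
After 1 (propagate distance d=30): x=8.0000 theta=0.0000
After 2 (thin lens f=-26): x=8.0000 theta=4/13 (≈0.3077)
After 3 (propagate distance d=17): x=172/13 (≈13.2308) theta=4/13 (≈0.3077)
After 4 (thin lens f=31): x=172/13 (≈13.2308) theta=-48/403 (≈-0.1191)
z_focus = -x_out/theta_out = -(172/13)/(-48/403) = 1333/12 ≈ 111.0833
Rounded to 4 decimal places: z = 111.0833

Answer: 111.0833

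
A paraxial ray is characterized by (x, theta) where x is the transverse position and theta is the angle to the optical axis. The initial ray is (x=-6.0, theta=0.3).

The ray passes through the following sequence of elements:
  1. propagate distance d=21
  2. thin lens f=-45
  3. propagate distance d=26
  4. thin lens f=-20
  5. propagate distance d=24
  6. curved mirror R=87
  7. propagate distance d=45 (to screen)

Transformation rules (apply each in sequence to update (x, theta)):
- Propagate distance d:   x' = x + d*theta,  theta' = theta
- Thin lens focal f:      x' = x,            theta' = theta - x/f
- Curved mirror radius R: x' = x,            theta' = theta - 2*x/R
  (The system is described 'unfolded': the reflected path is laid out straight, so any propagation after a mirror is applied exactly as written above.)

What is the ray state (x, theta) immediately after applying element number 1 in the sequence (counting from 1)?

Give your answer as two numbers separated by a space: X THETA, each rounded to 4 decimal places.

Answer: 0.3000 0.3000

Derivation:
Initial: x=-6.0000 theta=0.3000
After 1 (propagate distance d=21): x=0.3000 theta=0.3000
Rounded to 4 decimal places: x = 0.3000, theta = 0.3000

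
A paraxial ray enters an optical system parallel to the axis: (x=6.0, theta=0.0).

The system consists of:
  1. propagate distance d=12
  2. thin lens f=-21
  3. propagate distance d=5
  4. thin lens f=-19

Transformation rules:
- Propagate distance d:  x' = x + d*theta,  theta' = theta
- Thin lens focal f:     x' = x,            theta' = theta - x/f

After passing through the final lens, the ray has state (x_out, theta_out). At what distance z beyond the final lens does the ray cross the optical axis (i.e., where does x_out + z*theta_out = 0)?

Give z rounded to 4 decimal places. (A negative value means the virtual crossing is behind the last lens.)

Answer: -10.9778

Derivation:
Initial: x=6.0000 theta=0.0000
After 1 (propagate distance d=12): x=6.0000 theta=0.0000
After 2 (thin lens f=-21): x=6.0000 theta=2/7 (≈0.2857)
After 3 (propagate distance d=5): x=52/7 (≈7.4286) theta=2/7 (≈0.2857)
After 4 (thin lens f=-19): x=52/7 (≈7.4286) theta=90/133 (≈0.6767)
z_focus = -x_out/theta_out = -(52/7)/(90/133) = -494/45 ≈ -10.9778
Rounded to 4 decimal places: z = -10.9778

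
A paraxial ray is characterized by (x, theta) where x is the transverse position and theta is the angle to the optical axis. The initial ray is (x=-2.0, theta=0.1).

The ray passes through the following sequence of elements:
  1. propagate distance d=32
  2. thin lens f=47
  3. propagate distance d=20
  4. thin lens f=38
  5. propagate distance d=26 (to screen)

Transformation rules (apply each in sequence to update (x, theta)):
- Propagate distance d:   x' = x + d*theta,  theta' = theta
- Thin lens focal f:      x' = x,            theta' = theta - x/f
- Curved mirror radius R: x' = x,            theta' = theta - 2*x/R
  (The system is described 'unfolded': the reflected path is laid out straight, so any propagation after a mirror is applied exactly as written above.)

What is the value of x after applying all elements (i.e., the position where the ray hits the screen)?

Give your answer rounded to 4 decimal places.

Initial: x=-2.0000 theta=0.1000
After 1 (propagate distance d=32): x=1.2000 theta=0.1000
After 2 (thin lens f=47): x=1.2000 theta=7/94 (≈0.0745)
After 3 (propagate distance d=20): x=632/235 (≈2.6894) theta=7/94 (≈0.0745)
After 4 (thin lens f=38): x=632/235 (≈2.6894) theta=33/8930 (≈0.0037)
After 5 (propagate distance d=26 (to screen)): x=12437/4465 (≈2.7854) theta=33/8930 (≈0.0037)
Rounded to 4 decimal places: x = 2.7854

Answer: 2.7854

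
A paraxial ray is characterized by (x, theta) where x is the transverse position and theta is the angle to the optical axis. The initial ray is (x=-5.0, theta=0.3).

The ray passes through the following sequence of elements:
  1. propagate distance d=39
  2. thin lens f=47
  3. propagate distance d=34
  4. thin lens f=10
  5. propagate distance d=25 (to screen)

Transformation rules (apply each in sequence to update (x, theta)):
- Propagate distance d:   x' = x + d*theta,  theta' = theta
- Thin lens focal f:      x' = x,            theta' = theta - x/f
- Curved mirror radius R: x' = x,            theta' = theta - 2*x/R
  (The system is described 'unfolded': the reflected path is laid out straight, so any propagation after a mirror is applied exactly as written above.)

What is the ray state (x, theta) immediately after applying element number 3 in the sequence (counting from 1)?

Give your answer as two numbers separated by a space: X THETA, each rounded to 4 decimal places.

Answer: 12.0532 0.1574

Derivation:
Initial: x=-5.0000 theta=0.3000
After 1 (propagate distance d=39): x=6.7000 theta=0.3000
After 2 (thin lens f=47): x=6.7000 theta=37/235 (≈0.1574)
After 3 (propagate distance d=34): x=1133/94 (≈12.0532) theta=37/235 (≈0.1574)
Rounded to 4 decimal places: x = 12.0532, theta = 0.1574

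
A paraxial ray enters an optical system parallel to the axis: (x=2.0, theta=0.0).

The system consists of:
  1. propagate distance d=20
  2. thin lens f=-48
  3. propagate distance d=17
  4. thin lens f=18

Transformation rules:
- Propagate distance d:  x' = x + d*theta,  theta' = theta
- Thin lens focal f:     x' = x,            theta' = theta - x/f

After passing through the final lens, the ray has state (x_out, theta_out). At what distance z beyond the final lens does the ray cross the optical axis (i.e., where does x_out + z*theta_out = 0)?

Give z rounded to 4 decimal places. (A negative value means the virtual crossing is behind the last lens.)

Initial: x=2.0000 theta=0.0000
After 1 (propagate distance d=20): x=2.0000 theta=0.0000
After 2 (thin lens f=-48): x=2.0000 theta=1/24 (≈0.0417)
After 3 (propagate distance d=17): x=65/24 (≈2.7083) theta=1/24 (≈0.0417)
After 4 (thin lens f=18): x=65/24 (≈2.7083) theta=-47/432 (≈-0.1088)
z_focus = -x_out/theta_out = -(65/24)/(-47/432) = 1170/47 ≈ 24.8936
Rounded to 4 decimal places: z = 24.8936

Answer: 24.8936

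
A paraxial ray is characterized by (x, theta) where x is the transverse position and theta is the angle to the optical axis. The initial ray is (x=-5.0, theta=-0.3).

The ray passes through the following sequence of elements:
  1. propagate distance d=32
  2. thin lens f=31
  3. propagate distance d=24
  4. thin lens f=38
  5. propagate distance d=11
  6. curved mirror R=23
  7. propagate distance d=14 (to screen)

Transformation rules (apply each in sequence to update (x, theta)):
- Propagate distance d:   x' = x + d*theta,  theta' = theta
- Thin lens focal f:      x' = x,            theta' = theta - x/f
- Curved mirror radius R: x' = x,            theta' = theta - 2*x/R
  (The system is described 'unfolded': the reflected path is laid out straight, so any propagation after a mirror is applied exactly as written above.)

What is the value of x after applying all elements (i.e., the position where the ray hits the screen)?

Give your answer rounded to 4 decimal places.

Initial: x=-5.0000 theta=-0.3000
After 1 (propagate distance d=32): x=-14.6000 theta=-0.3000
After 2 (thin lens f=31): x=-14.6000 theta=53/310 (≈0.1710)
After 3 (propagate distance d=24): x=-1627/155 (≈-10.4968) theta=53/310 (≈0.1710)
After 4 (thin lens f=38): x=-1627/155 (≈-10.4968) theta=1317/2945 (≈0.4472)
After 5 (propagate distance d=11): x=-16426/2945 (≈-5.5776) theta=1317/2945 (≈0.4472)
After 6 (curved mirror R=23): x=-16426/2945 (≈-5.5776) theta=63143/67735 (≈0.9322)
After 7 (propagate distance d=14 (to screen)): x=506204/67735 (≈7.4733) theta=63143/67735 (≈0.9322)
Rounded to 4 decimal places: x = 7.4733

Answer: 7.4733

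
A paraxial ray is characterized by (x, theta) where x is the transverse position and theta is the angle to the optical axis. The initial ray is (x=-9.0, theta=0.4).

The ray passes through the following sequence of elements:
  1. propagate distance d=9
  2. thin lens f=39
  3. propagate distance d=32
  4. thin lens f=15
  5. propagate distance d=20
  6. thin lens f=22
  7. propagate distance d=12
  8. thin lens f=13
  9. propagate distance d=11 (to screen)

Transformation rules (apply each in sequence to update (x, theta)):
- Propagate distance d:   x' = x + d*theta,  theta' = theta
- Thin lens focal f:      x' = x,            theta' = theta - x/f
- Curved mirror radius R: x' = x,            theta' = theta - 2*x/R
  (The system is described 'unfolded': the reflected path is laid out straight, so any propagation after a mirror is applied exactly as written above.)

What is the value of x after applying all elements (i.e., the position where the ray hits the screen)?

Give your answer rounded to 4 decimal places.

Initial: x=-9.0000 theta=0.4000
After 1 (propagate distance d=9): x=-5.4000 theta=0.4000
After 2 (thin lens f=39): x=-5.4000 theta=7/13 (≈0.5385)
After 3 (propagate distance d=32): x=769/65 (≈11.8308) theta=7/13 (≈0.5385)
After 4 (thin lens f=15): x=769/65 (≈11.8308) theta=-244/975 (≈-0.2503)
After 5 (propagate distance d=20): x=1331/195 (≈6.8256) theta=-244/975 (≈-0.2503)
After 6 (thin lens f=22): x=1331/195 (≈6.8256) theta=-1093/1950 (≈-0.5605)
After 7 (propagate distance d=12): x=97/975 (≈0.0995) theta=-1093/1950 (≈-0.5605)
After 8 (thin lens f=13): x=97/975 (≈0.0995) theta=-4801/8450 (≈-0.5682)
After 9 (propagate distance d=11 (to screen)): x=-155911/25350 (≈-6.1503) theta=-4801/8450 (≈-0.5682)
Rounded to 4 decimal places: x = -6.1503

Answer: -6.1503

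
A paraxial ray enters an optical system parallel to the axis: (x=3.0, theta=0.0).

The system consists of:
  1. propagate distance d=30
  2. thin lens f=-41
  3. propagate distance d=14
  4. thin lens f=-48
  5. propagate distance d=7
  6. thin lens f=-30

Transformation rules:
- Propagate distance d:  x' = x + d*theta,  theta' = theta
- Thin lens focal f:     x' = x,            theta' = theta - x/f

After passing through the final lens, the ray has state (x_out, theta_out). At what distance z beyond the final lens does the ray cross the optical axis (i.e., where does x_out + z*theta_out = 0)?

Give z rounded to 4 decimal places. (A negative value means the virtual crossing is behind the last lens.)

Initial: x=3.0000 theta=0.0000
After 1 (propagate distance d=30): x=3.0000 theta=0.0000
After 2 (thin lens f=-41): x=3.0000 theta=3/41 (≈0.0732)
After 3 (propagate distance d=14): x=165/41 (≈4.0244) theta=3/41 (≈0.0732)
After 4 (thin lens f=-48): x=165/41 (≈4.0244) theta=103/656 (≈0.1570)
After 5 (propagate distance d=7): x=3361/656 (≈5.1235) theta=103/656 (≈0.1570)
After 6 (thin lens f=-30): x=3361/656 (≈5.1235) theta=6451/19680 (≈0.3278)
z_focus = -x_out/theta_out = -(3361/656)/(6451/19680) = -100830/6451 ≈ -15.6301
Rounded to 4 decimal places: z = -15.6301

Answer: -15.6301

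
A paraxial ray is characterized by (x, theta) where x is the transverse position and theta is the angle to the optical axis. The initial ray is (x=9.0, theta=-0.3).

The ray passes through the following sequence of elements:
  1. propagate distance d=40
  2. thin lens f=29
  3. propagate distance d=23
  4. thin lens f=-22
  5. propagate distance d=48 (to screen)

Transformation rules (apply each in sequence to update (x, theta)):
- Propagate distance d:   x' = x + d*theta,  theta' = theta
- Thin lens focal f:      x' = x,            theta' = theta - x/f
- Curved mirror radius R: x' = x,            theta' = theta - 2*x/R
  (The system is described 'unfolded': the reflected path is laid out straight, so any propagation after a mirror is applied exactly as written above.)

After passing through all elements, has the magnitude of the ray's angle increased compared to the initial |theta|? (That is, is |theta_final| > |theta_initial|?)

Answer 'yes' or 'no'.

Initial: x=9.0000 theta=-0.3000
After 1 (propagate distance d=40): x=-3.0000 theta=-0.3000
After 2 (thin lens f=29): x=-3.0000 theta=-57/290 (≈-0.1966)
After 3 (propagate distance d=23): x=-2181/290 (≈-7.5207) theta=-57/290 (≈-0.1966)
After 4 (thin lens f=-22): x=-2181/290 (≈-7.5207) theta=-687/1276 (≈-0.5384)
After 5 (propagate distance d=48 (to screen)): x=-106431/3190 (≈-33.3639) theta=-687/1276 (≈-0.5384)
|theta_initial|=0.3000 |theta_final|=687/1276 (≈0.5384) -> increased

Answer: yes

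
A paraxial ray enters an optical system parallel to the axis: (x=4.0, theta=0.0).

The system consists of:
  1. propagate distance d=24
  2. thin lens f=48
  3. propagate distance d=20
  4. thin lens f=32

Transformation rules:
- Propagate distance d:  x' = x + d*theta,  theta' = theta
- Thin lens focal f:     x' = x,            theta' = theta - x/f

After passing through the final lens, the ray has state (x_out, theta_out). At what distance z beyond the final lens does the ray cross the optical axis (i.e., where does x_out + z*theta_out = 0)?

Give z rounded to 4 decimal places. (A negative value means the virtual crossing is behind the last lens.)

Answer: 14.9333

Derivation:
Initial: x=4.0000 theta=0.0000
After 1 (propagate distance d=24): x=4.0000 theta=0.0000
After 2 (thin lens f=48): x=4.0000 theta=-1/12 (≈-0.0833)
After 3 (propagate distance d=20): x=7/3 (≈2.3333) theta=-1/12 (≈-0.0833)
After 4 (thin lens f=32): x=7/3 (≈2.3333) theta=-5/32 (≈-0.1563)
z_focus = -x_out/theta_out = -(7/3)/(-5/32) = 224/15 ≈ 14.9333
Rounded to 4 decimal places: z = 14.9333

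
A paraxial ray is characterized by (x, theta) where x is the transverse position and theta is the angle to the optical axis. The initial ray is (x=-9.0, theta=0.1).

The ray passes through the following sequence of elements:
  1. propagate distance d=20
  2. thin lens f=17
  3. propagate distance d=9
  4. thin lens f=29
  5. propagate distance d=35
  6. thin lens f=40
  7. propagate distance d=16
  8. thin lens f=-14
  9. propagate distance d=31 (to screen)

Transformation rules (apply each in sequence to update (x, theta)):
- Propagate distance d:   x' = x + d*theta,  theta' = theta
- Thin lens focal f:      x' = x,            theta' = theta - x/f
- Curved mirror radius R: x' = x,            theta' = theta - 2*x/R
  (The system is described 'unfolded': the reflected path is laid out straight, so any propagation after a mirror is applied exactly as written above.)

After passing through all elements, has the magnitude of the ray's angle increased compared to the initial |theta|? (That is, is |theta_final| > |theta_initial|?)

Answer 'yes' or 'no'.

Initial: x=-9.0000 theta=0.1000
After 1 (propagate distance d=20): x=-7.0000 theta=0.1000
After 2 (thin lens f=17): x=-7.0000 theta=87/170 (≈0.5118)
After 3 (propagate distance d=9): x=-407/170 (≈-2.3941) theta=87/170 (≈0.5118)
After 4 (thin lens f=29): x=-407/170 (≈-2.3941) theta=293/493 (≈0.5943)
After 5 (propagate distance d=35): x=90747/4930 (≈18.4071) theta=293/493 (≈0.5943)
After 6 (thin lens f=40): x=90747/4930 (≈18.4071) theta=26453/197200 (≈0.1341)
After 7 (propagate distance d=16): x=506641/24650 (≈20.5534) theta=26453/197200 (≈0.1341)
After 8 (thin lens f=-14): x=506641/24650 (≈20.5534) theta=442347/276080 (≈1.6022)
After 9 (propagate distance d=31 (to screen)): x=96935681/1380400 (≈70.2229) theta=442347/276080 (≈1.6022)
|theta_initial|=0.1000 |theta_final|=442347/276080 (≈1.6022) -> increased

Answer: yes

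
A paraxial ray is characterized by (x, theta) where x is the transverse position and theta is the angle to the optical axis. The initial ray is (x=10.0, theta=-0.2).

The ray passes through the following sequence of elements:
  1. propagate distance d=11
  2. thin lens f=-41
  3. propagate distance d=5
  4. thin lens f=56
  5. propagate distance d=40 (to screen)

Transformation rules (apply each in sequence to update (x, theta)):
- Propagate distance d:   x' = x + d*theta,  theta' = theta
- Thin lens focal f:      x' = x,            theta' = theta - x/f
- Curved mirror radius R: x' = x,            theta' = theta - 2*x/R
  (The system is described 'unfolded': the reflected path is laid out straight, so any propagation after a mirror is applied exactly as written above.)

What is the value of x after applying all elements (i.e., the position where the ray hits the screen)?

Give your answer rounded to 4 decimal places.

Initial: x=10.0000 theta=-0.2000
After 1 (propagate distance d=11): x=7.8000 theta=-0.2000
After 2 (thin lens f=-41): x=7.8000 theta=-2/205 (≈-0.0098)
After 3 (propagate distance d=5): x=1589/205 (≈7.7512) theta=-2/205 (≈-0.0098)
After 4 (thin lens f=56): x=1589/205 (≈7.7512) theta=-243/1640 (≈-0.1482)
After 5 (propagate distance d=40 (to screen)): x=374/205 (≈1.8244) theta=-243/1640 (≈-0.1482)
Rounded to 4 decimal places: x = 1.8244

Answer: 1.8244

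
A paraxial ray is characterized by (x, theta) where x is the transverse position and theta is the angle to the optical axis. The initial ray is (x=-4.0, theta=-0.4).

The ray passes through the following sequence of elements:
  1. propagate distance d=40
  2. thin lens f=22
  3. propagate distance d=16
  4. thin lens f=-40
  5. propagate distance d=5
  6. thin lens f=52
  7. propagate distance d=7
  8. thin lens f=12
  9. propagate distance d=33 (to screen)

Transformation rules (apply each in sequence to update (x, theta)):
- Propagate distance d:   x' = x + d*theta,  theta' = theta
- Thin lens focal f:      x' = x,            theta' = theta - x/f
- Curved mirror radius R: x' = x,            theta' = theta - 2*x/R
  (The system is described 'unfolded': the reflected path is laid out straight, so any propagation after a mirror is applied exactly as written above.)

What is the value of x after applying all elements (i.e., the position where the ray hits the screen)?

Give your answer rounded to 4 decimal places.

Answer: 27.6042

Derivation:
Initial: x=-4.0000 theta=-0.4000
After 1 (propagate distance d=40): x=-20.0000 theta=-0.4000
After 2 (thin lens f=22): x=-20.0000 theta=28/55 (≈0.5091)
After 3 (propagate distance d=16): x=-652/55 (≈-11.8545) theta=28/55 (≈0.5091)
After 4 (thin lens f=-40): x=-652/55 (≈-11.8545) theta=117/550 (≈0.2127)
After 5 (propagate distance d=5): x=-1187/110 (≈-10.7909) theta=117/550 (≈0.2127)
After 6 (thin lens f=52): x=-1187/110 (≈-10.7909) theta=12019/28600 (≈0.4202)
After 7 (propagate distance d=7): x=-224487/28600 (≈-7.8492) theta=12019/28600 (≈0.4202)
After 8 (thin lens f=12): x=-224487/28600 (≈-7.8492) theta=24581/22880 (≈1.0743)
After 9 (propagate distance d=33 (to screen)): x=3157917/114400 (≈27.6042) theta=24581/22880 (≈1.0743)
Rounded to 4 decimal places: x = 27.6042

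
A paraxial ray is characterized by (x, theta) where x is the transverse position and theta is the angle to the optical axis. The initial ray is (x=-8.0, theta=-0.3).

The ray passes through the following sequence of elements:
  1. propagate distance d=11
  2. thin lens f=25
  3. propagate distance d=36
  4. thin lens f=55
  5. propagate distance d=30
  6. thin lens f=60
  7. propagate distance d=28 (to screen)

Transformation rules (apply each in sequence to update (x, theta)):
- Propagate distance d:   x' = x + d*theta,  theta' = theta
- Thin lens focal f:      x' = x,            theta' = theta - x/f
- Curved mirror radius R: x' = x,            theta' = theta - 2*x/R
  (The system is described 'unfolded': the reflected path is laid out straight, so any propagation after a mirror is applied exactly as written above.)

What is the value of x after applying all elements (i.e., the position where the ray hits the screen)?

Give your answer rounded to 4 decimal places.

Initial: x=-8.0000 theta=-0.3000
After 1 (propagate distance d=11): x=-11.3000 theta=-0.3000
After 2 (thin lens f=25): x=-11.3000 theta=0.1520
After 3 (propagate distance d=36): x=-5.8280 theta=0.1520
After 4 (thin lens f=55): x=-5.8280 theta=3547/13750 (≈0.2580)
After 5 (propagate distance d=30): x=1051/550 (≈1.9109) theta=3547/13750 (≈0.2580)
After 6 (thin lens f=60): x=1051/550 (≈1.9109) theta=37309/165000 (≈0.2261)
After 7 (propagate distance d=28 (to screen)): x=15454/1875 (≈8.2421) theta=37309/165000 (≈0.2261)
Rounded to 4 decimal places: x = 8.2421

Answer: 8.2421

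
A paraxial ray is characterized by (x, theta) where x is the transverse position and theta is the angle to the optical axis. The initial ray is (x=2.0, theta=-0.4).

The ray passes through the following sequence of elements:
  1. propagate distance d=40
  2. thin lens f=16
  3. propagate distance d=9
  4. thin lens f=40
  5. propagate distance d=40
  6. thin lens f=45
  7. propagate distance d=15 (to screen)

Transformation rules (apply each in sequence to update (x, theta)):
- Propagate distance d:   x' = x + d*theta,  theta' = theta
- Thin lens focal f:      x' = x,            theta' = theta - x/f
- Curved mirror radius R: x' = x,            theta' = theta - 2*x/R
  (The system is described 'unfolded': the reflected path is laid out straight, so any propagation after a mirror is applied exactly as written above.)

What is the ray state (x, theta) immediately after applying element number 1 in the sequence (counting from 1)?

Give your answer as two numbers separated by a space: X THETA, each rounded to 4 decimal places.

Initial: x=2.0000 theta=-0.4000
After 1 (propagate distance d=40): x=-14.0000 theta=-0.4000
Rounded to 4 decimal places: x = -14.0000, theta = -0.4000

Answer: -14.0000 -0.4000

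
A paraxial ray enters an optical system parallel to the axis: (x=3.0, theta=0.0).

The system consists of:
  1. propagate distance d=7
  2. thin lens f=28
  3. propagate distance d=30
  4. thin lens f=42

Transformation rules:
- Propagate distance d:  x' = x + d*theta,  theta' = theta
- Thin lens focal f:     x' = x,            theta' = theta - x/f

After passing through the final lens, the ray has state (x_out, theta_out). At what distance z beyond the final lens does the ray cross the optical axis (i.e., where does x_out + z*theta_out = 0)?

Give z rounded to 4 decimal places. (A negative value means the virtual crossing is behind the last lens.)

Initial: x=3.0000 theta=0.0000
After 1 (propagate distance d=7): x=3.0000 theta=0.0000
After 2 (thin lens f=28): x=3.0000 theta=-3/28 (≈-0.1071)
After 3 (propagate distance d=30): x=-3/14 (≈-0.2143) theta=-3/28 (≈-0.1071)
After 4 (thin lens f=42): x=-3/14 (≈-0.2143) theta=-5/49 (≈-0.1020)
z_focus = -x_out/theta_out = -(-3/14)/(-5/49) = -2.1000
Rounded to 4 decimal places: z = -2.1000

Answer: -2.1000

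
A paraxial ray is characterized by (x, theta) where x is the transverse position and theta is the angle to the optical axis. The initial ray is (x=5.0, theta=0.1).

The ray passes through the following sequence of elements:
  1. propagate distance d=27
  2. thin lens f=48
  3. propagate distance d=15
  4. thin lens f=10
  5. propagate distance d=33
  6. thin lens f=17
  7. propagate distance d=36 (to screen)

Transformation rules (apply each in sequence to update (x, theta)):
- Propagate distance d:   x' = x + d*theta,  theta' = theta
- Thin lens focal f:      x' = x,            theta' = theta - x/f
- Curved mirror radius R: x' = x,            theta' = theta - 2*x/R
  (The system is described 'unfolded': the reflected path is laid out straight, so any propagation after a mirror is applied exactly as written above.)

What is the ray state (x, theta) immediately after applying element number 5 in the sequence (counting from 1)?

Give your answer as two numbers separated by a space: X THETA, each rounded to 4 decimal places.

Answer: -17.6194 -0.7398

Derivation:
Initial: x=5.0000 theta=0.1000
After 1 (propagate distance d=27): x=7.7000 theta=0.1000
After 2 (thin lens f=48): x=7.7000 theta=-29/480 (≈-0.0604)
After 3 (propagate distance d=15): x=1087/160 (≈6.7938) theta=-29/480 (≈-0.0604)
After 4 (thin lens f=10): x=1087/160 (≈6.7938) theta=-3551/4800 (≈-0.7398)
After 5 (propagate distance d=33): x=-28191/1600 (≈-17.6194) theta=-3551/4800 (≈-0.7398)
Rounded to 4 decimal places: x = -17.6194, theta = -0.7398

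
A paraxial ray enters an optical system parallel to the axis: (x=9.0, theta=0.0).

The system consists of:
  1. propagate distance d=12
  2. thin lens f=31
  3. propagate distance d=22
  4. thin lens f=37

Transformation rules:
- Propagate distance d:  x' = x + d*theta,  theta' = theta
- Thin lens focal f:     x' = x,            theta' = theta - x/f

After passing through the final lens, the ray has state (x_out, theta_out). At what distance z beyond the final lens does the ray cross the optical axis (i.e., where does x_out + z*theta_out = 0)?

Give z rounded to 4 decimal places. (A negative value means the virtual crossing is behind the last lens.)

Answer: 7.2391

Derivation:
Initial: x=9.0000 theta=0.0000
After 1 (propagate distance d=12): x=9.0000 theta=0.0000
After 2 (thin lens f=31): x=9.0000 theta=-9/31 (≈-0.2903)
After 3 (propagate distance d=22): x=81/31 (≈2.6129) theta=-9/31 (≈-0.2903)
After 4 (thin lens f=37): x=81/31 (≈2.6129) theta=-414/1147 (≈-0.3609)
z_focus = -x_out/theta_out = -(81/31)/(-414/1147) = 333/46 ≈ 7.2391
Rounded to 4 decimal places: z = 7.2391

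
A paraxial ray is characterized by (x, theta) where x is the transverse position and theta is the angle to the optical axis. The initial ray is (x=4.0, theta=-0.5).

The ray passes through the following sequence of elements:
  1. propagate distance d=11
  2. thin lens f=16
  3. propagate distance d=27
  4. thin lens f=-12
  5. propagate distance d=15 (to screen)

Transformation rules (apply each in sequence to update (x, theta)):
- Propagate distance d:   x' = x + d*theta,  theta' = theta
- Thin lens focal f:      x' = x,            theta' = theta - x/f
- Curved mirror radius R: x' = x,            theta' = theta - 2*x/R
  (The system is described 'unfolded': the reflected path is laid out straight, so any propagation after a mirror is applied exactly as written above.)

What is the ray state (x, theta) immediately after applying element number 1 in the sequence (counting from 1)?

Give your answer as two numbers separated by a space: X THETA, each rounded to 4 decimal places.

Answer: -1.5000 -0.5000

Derivation:
Initial: x=4.0000 theta=-0.5000
After 1 (propagate distance d=11): x=-1.5000 theta=-0.5000
Rounded to 4 decimal places: x = -1.5000, theta = -0.5000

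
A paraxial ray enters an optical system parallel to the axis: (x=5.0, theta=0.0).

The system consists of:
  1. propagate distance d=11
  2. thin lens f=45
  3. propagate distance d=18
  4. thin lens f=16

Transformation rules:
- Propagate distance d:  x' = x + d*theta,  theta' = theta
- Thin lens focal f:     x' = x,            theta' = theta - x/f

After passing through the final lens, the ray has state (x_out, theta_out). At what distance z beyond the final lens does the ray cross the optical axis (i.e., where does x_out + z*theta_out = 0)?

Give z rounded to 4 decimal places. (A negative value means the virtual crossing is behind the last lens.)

Initial: x=5.0000 theta=0.0000
After 1 (propagate distance d=11): x=5.0000 theta=0.0000
After 2 (thin lens f=45): x=5.0000 theta=-1/9 (≈-0.1111)
After 3 (propagate distance d=18): x=3.0000 theta=-1/9 (≈-0.1111)
After 4 (thin lens f=16): x=3.0000 theta=-43/144 (≈-0.2986)
z_focus = -x_out/theta_out = -(3.0000)/(-43/144) = 432/43 ≈ 10.0465
Rounded to 4 decimal places: z = 10.0465

Answer: 10.0465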